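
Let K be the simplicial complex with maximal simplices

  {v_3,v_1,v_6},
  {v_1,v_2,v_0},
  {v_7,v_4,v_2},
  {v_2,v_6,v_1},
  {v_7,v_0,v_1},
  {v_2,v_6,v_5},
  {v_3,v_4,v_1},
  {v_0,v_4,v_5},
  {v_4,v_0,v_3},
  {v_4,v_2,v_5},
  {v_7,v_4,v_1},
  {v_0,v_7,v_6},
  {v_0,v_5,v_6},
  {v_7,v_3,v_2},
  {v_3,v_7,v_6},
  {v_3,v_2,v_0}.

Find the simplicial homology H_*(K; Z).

We work with the vertex ordering v_0 < v_1 < v_2 < v_3 < v_4 < v_5 < v_6 < v_7. The simplices of K, each written with vertices in increasing order, are:

  0-simplices (8): [v_0], [v_1], [v_2], [v_3], [v_4], [v_5], [v_6], [v_7]
  1-simplices (24): (24 of them)
  2-simplices (16): (16 of them)

Hence C_0 ≅ Z^8, C_1 ≅ Z^24, C_2 ≅ Z^16.

∂_1: C_1 → C_0 sends each edge [p,q] (with p < q) to q − p.
The resulting 8×24 matrix has rank 7, and its Smith normal form has invariant factors (1,1,1,1,1,1,1).

∂_2: C_2 → C_1 sends each 2-simplex [p,q,r] to [q,r] − [p,r] + [p,q]. For instance
  ∂[v_0,v_2,v_3] = [v_2,v_3] − [v_0,v_3] + [v_0,v_2],
  ∂[v_0,v_5,v_6] = [v_5,v_6] − [v_0,v_6] + [v_0,v_5].
This gives a 24×16 integer matrix of rank 15; reducing to Smith normal form yields diagonal entries (1,1,1,1,1,1,1,1,1,1,1,1,1,1,1).

From H_k ≅ ker(∂_k) / im(∂_{k+1}) we obtain:

  H_0: rank C_0 − rank ∂_1 = 8 − 7 = 1, and the invariant factors of ∂_1 are all 1, so H_0 ≅ Z.
  H_1: rank ker ∂_1 − rank ∂_2 = (24 − 7) − 15 = 2, and the invariant factors of ∂_2 are all 1, so H_1 ≅ Z^2.
  H_2: rank ker ∂_2 − rank ∂_3 = (16 − 15) − 0 = 1, and there is no ∂_3, so H_2 ≅ Z.

(K is a triangulation of the torus T^2.)

H_0 ≅ Z,  H_1 ≅ Z^2,  H_2 ≅ Z.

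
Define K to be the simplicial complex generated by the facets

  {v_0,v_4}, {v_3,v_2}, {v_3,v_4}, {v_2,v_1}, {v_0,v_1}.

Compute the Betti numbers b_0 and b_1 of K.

K has 5 vertices, 5 edges.
rank ∂_0 = 0, rank ∂_1 = 4 ⇒ b_0 = 5 − 0 − 4 = 1; all invariant factors of ∂_1 are 1 so no torsion. So H_0 ≅ Z.
rank ∂_1 = 4, rank ∂_2 = 0 ⇒ b_1 = 5 − 4 − 0 = 1. So H_1 ≅ Z.

b_0 = 1, b_1 = 1.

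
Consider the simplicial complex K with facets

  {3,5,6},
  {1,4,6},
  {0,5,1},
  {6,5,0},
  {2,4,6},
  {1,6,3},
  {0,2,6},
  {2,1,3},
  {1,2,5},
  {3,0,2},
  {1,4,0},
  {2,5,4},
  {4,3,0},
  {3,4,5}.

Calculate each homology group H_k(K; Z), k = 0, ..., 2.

We work with the vertex ordering 0 < 1 < 2 < 3 < 4 < 5 < 6. The simplices of K, each written with vertices in increasing order, are:

  0-simplices (7): [0], [1], [2], [3], [4], [5], [6]
  1-simplices (21): [0,1], [0,2], [0,3], [0,4], [0,5], [0,6], [1,2], [1,3], [1,4], [1,5], [1,6], [2,3], [2,4], [2,5], [2,6], [3,4], [3,5], [3,6], [4,5], [4,6], [5,6]
  2-simplices (14): [0,1,4], [0,1,5], [0,2,3], [0,2,6], [0,3,4], [0,5,6], [1,2,3], [1,2,5], [1,3,6], [1,4,6], [2,4,5], [2,4,6], [3,4,5], [3,5,6]

so the chain groups are C_0 ≅ Z^7, C_1 ≅ Z^21, C_2 ≅ Z^14.

The boundary map ∂_1: C_1 → C_0 sends each edge [p,q] (with p < q) to q − p.
The 7×21 boundary matrix has rank 6 and Smith normal form diag(1,1,1,1,1,1).

Boundary ∂_2: C_2 → C_1 acts by ∂[p,q,r] = [q,r] − [p,r] + [p,q]. For instance
  ∂[0,3,4] = [3,4] − [0,4] + [0,3],
  ∂[0,2,3] = [2,3] − [0,3] + [0,2].
The resulting 21×14 matrix has rank 13, and its Smith normal form has invariant factors (1,1,1,1,1,1,1,1,1,1,1,1,1).

Now H_k = ker ∂_k / im ∂_{k+1}, so:

  H_0: rank C_0 − rank ∂_1 = 7 − 6 = 1, and the invariant factors of ∂_1 are all 1, so H_0 = Z.
  H_1: rank ker ∂_1 − rank ∂_2 = (21 − 6) − 13 = 2, and the invariant factors of ∂_2 are all 1, so H_1 = Z^2.
  H_2: rank ker ∂_2 − rank ∂_3 = (14 − 13) − 0 = 1, and there is no ∂_3, so H_2 = Z.

As a check, the Euler characteristic is 7 − 21 + 14 = 0, which agrees with 1 − 2 + 1 = 0.
(K is a triangulation of the torus T^2.)

H_0 = Z,  H_1 = Z^2,  H_2 = Z.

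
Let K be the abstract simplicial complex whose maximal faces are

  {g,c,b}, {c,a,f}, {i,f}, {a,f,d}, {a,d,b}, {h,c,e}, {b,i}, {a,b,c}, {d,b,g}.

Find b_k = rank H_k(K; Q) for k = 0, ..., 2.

Fix the vertex order a < b < c < d < e < f < g < h < i and write every simplex with vertices in increasing order. Then dim K = 2 and the simplices of K are:

  0-simplices (9): a, b, c, d, e, f, g, h, i
  1-simplices (16): ab, ac, ad, af, bc, bd, bg, bi, ce, cf, cg, ch, df, dg, eh, fi
  2-simplices (7): abc, abd, acf, adf, bcg, bdg, ceh

giving chain groups C_0 ≅ Z^9, C_1 ≅ Z^16, C_2 ≅ Z^7.

Boundary ∂_1: C_1 → C_0 is given by ∂[p,q] = [q] − [p]. For instance
  ∂dg = g − d.
The 9×16 boundary matrix has rank 8 and Smith normal form diag(1,1,1,1,1,1,1,1).

∂_2: C_2 → C_1 sends each 2-simplex [p,q,r] to [q,r] − [p,r] + [p,q]. For instance
  ∂adf = df − af + ad,
  ∂ceh = eh − ch + ce.
As a 16×7 matrix over Z this has rank 7, with invariant factors (1,1,1,1,1,1,1).

Now H_k = ker ∂_k / im ∂_{k+1}, so:

  H_0: rank C_0 − rank ∂_1 = 9 − 8 = 1, and the invariant factors of ∂_1 are all 1, so H_0 = Z.
  H_1: rank ker ∂_1 − rank ∂_2 = (16 − 8) − 7 = 1, and the invariant factors of ∂_2 are all 1, so H_1 = Z.
  H_2: rank ker ∂_2 − rank ∂_3 = (7 − 7) − 0 = 0, and there is no ∂_3, so H_2 = 0.

Hence the Betti numbers are b_0 = 1, b_1 = 1, b_2 = 0.

b_0 = 1, b_1 = 1, b_2 = 0.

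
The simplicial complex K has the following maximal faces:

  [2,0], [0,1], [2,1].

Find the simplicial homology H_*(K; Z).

We work with the vertex ordering 0 < 1 < 2. The simplices of K, each written with vertices in increasing order, are:

  0-simplices (3): [0], [1], [2]
  1-simplices (3): [0,1], [0,2], [1,2]

so the chain groups are C_0 ≅ Z^3, C_1 ≅ Z^3.

The boundary map ∂_1: C_1 → C_0 maps an edge to its endpoints' difference, ∂[p,q] = q − p.
This gives a 3×3 integer matrix of rank 2; reducing to Smith normal form yields diagonal entries (1,1).

From H_k ≅ ker(∂_k) / im(∂_{k+1}) we obtain:

  H_0: rank C_0 − rank ∂_1 = 3 − 2 = 1, and the invariant factors of ∂_1 are all 1, so H_0 ≅ Z.
  H_1: rank ker ∂_1 − rank ∂_2 = (3 − 2) − 0 = 1, and there is no ∂_2, so H_1 ≅ Z.

(K is a triangulation of the circle S^1.)

H_0 = Z,  H_1 = Z.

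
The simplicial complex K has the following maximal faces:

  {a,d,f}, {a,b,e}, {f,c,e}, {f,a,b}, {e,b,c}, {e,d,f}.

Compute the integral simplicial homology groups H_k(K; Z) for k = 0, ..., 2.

H_0 ≅ Z,  H_1 ≅ Z,  H_2 = 0.

Order the vertices as a < b < c < d < e < f. Listing each simplex with vertices in this order, K has dimension 2 with simplices:

  0-simplices (6): a, b, c, d, e, f
  1-simplices (12): ab, ad, ae, af, bc, be, bf, ce, cf, de, df, ef
  2-simplices (6): abe, abf, adf, bce, cef, def

Hence C_0 ≅ Z^6, C_1 ≅ Z^12, C_2 ≅ Z^6.

∂_1: C_1 → C_0 is given by ∂[p,q] = [q] − [p].
As a 6×12 matrix over Z this has rank 5, with invariant factors (1,1,1,1,1).

∂_2: C_2 → C_1 sends each 2-simplex [p,q,r] to [q,r] − [p,r] + [p,q]. For instance
  ∂abe = be − ae + ab,
  ∂def = ef − df + de.
The 12×6 boundary matrix has rank 6 and Smith normal form diag(1,1,1,1,1,1).

Computing H_k = (kernel of ∂_k) / (image of ∂_{k+1}):

  H_0: rank C_0 − rank ∂_1 = 6 − 5 = 1, and the invariant factors of ∂_1 are all 1, so H_0 ≅ Z.
  H_1: rank ker ∂_1 − rank ∂_2 = (12 − 5) − 6 = 1, and the invariant factors of ∂_2 are all 1, so H_1 ≅ Z.
  H_2: rank ker ∂_2 − rank ∂_3 = (6 − 6) − 0 = 0, and there is no ∂_3, so H_2 ≅ 0.

(K is a triangulation of the cylinder S^1 x I.)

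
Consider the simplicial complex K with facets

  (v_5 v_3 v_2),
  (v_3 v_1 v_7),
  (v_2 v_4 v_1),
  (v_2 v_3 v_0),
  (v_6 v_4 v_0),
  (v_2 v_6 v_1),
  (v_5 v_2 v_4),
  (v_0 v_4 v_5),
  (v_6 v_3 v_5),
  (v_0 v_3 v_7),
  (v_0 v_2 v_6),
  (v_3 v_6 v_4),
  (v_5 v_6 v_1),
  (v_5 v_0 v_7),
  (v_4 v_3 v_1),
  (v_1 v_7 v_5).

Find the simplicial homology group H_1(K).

K has 8 vertices, 24 edges, 16 triangles.
rank ∂_1 = 7, rank ∂_2 = 15 ⇒ b_1 = 24 − 7 − 15 = 2; all invariant factors of ∂_2 are 1 so no torsion. So H_1 ≅ Z^2.

H_1 ≅ Z^2.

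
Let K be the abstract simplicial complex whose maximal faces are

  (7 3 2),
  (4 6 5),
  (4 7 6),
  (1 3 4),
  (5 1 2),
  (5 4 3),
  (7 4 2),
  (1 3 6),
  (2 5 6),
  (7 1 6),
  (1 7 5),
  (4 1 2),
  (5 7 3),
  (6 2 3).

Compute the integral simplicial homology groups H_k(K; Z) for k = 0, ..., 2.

Fix the vertex order 1 < 2 < 3 < 4 < 5 < 6 < 7 and write every simplex with vertices in increasing order. Then dim K = 2 and the simplices of K are:

  0-simplices (7): [1], [2], [3], [4], [5], [6], [7]
  1-simplices (21): [1,2], [1,3], [1,4], [1,5], [1,6], [1,7], [2,3], [2,4], [2,5], [2,6], [2,7], [3,4], [3,5], [3,6], [3,7], [4,5], [4,6], [4,7], [5,6], [5,7], [6,7]
  2-simplices (14): [1,2,4], [1,2,5], [1,3,4], [1,3,6], [1,5,7], [1,6,7], [2,3,6], [2,3,7], [2,4,7], [2,5,6], [3,4,5], [3,5,7], [4,5,6], [4,6,7]

Hence C_0 ≅ Z^7, C_1 ≅ Z^21, C_2 ≅ Z^14.

The boundary map ∂_1: C_1 → C_0 sends each edge [p,q] (with p < q) to q − p. For instance
  ∂[4,5] = [5] − [4].
This gives a 7×21 integer matrix of rank 6; reducing to Smith normal form yields diagonal entries (1,1,1,1,1,1).

The boundary map ∂_2: C_2 → C_1 sends each 2-simplex [p,q,r] to [q,r] − [p,r] + [p,q]. For instance
  ∂[2,5,6] = [5,6] − [2,6] + [2,5],
  ∂[1,2,5] = [2,5] − [1,5] + [1,2].
This gives a 21×14 integer matrix of rank 13; reducing to Smith normal form yields diagonal entries (1,1,1,1,1,1,1,1,1,1,1,1,1).

Reading off H_k = ker ∂_k / im ∂_{k+1}:

  H_0: rank C_0 − rank ∂_1 = 7 − 6 = 1, and the invariant factors of ∂_1 are all 1, so H_0 = Z.
  H_1: rank ker ∂_1 − rank ∂_2 = (21 − 6) − 13 = 2, and the invariant factors of ∂_2 are all 1, so H_1 = Z^2.
  H_2: rank ker ∂_2 − rank ∂_3 = (14 − 13) − 0 = 1, and there is no ∂_3, so H_2 = Z.

H_0 ≅ Z,  H_1 ≅ Z^2,  H_2 ≅ Z.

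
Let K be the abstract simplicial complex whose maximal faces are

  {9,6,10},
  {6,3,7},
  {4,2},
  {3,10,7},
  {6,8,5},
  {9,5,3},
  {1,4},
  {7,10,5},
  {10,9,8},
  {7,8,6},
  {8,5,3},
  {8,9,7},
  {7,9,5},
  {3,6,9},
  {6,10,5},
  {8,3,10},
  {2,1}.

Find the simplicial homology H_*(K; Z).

H_0 = Z^2,  H_1 = Z^3,  H_2 = Z.

Order the vertices as 1 < 2 < 3 < 4 < 5 < 6 < 7 < 8 < 9 < 10. Listing each simplex with vertices in this order, K has dimension 2 with simplices:

  0-simplices (10): [1], [2], [3], [4], [5], [6], [7], [8], [9], [10]
  1-simplices (24): (24 of them)
  2-simplices (14): [3,5,8], [3,5,9], [3,6,7], [3,6,9], [3,7,10], [3,8,10], [5,6,8], [5,6,10], [5,7,9], [5,7,10], [6,7,8], [6,9,10], [7,8,9], [8,9,10]

giving chain groups C_0 ≅ Z^10, C_1 ≅ Z^24, C_2 ≅ Z^14.

The boundary map ∂_1: C_1 → C_0 sends each edge [p,q] (with p < q) to q − p. For instance
  ∂[3,10] = [10] − [3].
This gives a 10×24 integer matrix of rank 8; reducing to Smith normal form yields diagonal entries (1,1,1,1,1,1,1,1).

Boundary ∂_2: C_2 → C_1 acts by ∂[p,q,r] = [q,r] − [p,r] + [p,q]. For instance
  ∂[6,7,8] = [7,8] − [6,8] + [6,7],
  ∂[3,6,9] = [6,9] − [3,9] + [3,6].
The resulting 24×14 matrix has rank 13, and its Smith normal form has invariant factors (1,1,1,1,1,1,1,1,1,1,1,1,1).

Computing H_k = (kernel of ∂_k) / (image of ∂_{k+1}):

  H_0: rank C_0 − rank ∂_1 = 10 − 8 = 2, and the invariant factors of ∂_1 are all 1, so H_0 ≅ Z^2.
  H_1: rank ker ∂_1 − rank ∂_2 = (24 − 8) − 13 = 3, and the invariant factors of ∂_2 are all 1, so H_1 ≅ Z^3.
  H_2: rank ker ∂_2 − rank ∂_3 = (14 − 13) − 0 = 1, and there is no ∂_3, so H_2 ≅ Z.

As a check, the Euler characteristic is 10 − 24 + 14 = 0, which agrees with 2 − 3 + 1 = 0.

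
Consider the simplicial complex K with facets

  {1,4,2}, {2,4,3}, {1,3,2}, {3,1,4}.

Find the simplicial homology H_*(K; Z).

H_0 ≅ Z,  H_1 = 0,  H_2 ≅ Z.

Order the vertices as 1 < 2 < 3 < 4. Listing each simplex with vertices in this order, K has dimension 2 with simplices:

  0-simplices (4): [1], [2], [3], [4]
  1-simplices (6): [1,2], [1,3], [1,4], [2,3], [2,4], [3,4]
  2-simplices (4): [1,2,3], [1,2,4], [1,3,4], [2,3,4]

giving chain groups C_0 ≅ Z^4, C_1 ≅ Z^6, C_2 ≅ Z^4.

∂_1: C_1 → C_0 maps an edge to its endpoints' difference, ∂[p,q] = q − p.
The resulting 4×6 matrix has rank 3, and its Smith normal form has invariant factors (1,1,1).

∂_2: C_2 → C_1 maps a triangle to the signed sum of its edges. For instance
  ∂[1,3,4] = [3,4] − [1,4] + [1,3],
  ∂[2,3,4] = [3,4] − [2,4] + [2,3].
As a 6×4 matrix over Z this has rank 3, with invariant factors (1,1,1).

From H_k ≅ ker(∂_k) / im(∂_{k+1}) we obtain:

  H_0: rank C_0 − rank ∂_1 = 4 − 3 = 1, and the invariant factors of ∂_1 are all 1, so H_0 ≅ Z.
  H_1: rank ker ∂_1 − rank ∂_2 = (6 − 3) − 3 = 0, and the invariant factors of ∂_2 are all 1, so H_1 ≅ 0.
  H_2: rank ker ∂_2 − rank ∂_3 = (4 − 3) − 0 = 1, and there is no ∂_3, so H_2 ≅ Z.

(K is a triangulation of the 2-sphere S^2.)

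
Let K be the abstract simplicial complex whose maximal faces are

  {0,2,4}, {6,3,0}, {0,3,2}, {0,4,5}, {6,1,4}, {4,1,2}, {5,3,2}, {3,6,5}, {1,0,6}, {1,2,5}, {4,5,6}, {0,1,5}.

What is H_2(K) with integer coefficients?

H_2 ≅ 0.

Take the total order 0 < 1 < 2 < 3 < 4 < 5 < 6 on the vertex set. Then K (dimension 2) consists of the simplices:

  0-simplices (7): [0], [1], [2], [3], [4], [5], [6]
  1-simplices (18): [0,1], [0,2], [0,3], [0,4], [0,5], [0,6], [1,2], [1,4], [1,5], [1,6], [2,3], [2,4], [2,5], [3,5], [3,6], [4,5], [4,6], [5,6]
  2-simplices (12): [0,1,5], [0,1,6], [0,2,3], [0,2,4], [0,3,6], [0,4,5], [1,2,4], [1,2,5], [1,4,6], [2,3,5], [3,5,6], [4,5,6]

Hence C_0 ≅ Z^7, C_1 ≅ Z^18, C_2 ≅ Z^12.

∂_1: C_1 → C_0 sends each edge [p,q] (with p < q) to q − p. For instance
  ∂[1,5] = [5] − [1].
As a 7×18 matrix over Z this has rank 6, with invariant factors (1,1,1,1,1,1).

Boundary ∂_2: C_2 → C_1 acts by ∂[p,q,r] = [q,r] − [p,r] + [p,q]. For instance
  ∂[3,5,6] = [5,6] − [3,6] + [3,5],
  ∂[0,1,5] = [1,5] − [0,5] + [0,1].
This gives a 18×12 integer matrix of rank 12; reducing to Smith normal form yields diagonal entries (1,1,1,1,1,1,1,1,1,1,1,2).

Reading off H_k = ker ∂_k / im ∂_{k+1}:

  H_2: rank ker ∂_2 − rank ∂_3 = (12 − 12) − 0 = 0, and there is no ∂_3, so H_2 = 0.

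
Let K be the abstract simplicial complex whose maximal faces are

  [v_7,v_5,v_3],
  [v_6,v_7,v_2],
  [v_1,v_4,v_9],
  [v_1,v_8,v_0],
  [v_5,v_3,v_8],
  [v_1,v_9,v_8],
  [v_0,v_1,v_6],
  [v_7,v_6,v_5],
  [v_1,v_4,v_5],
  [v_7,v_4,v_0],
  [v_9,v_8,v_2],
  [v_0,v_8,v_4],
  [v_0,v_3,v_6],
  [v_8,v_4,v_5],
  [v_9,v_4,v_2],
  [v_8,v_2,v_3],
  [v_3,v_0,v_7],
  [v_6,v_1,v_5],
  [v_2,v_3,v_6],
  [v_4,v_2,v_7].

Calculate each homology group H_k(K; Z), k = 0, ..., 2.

H_0 ≅ Z,  H_1 ≅ Z ⊕ Z/2Z,  H_2 = 0.

Fix the vertex order v_0 < v_1 < v_2 < v_3 < v_4 < v_5 < v_6 < v_7 < v_8 < v_9 and write every simplex with vertices in increasing order. Then dim K = 2 and the simplices of K are:

  0-simplices (10): [v_0], [v_1], [v_2], [v_3], [v_4], [v_5], [v_6], [v_7], [v_8], [v_9]
  1-simplices (30): (30 of them)
  2-simplices (20): (20 of them)

so the chain groups are C_0 ≅ Z^10, C_1 ≅ Z^30, C_2 ≅ Z^20.

∂_1: C_1 → C_0 sends each edge [p,q] (with p < q) to q − p. For instance
  ∂[v_1,v_8] = [v_8] − [v_1].
As a 10×30 matrix over Z this has rank 9, with invariant factors (1,1,1,1,1,1,1,1,1).

Boundary ∂_2: C_2 → C_1 maps a triangle to the signed sum of its edges. For instance
  ∂[v_0,v_1,v_6] = [v_1,v_6] − [v_0,v_6] + [v_0,v_1],
  ∂[v_1,v_4,v_9] = [v_4,v_9] − [v_1,v_9] + [v_1,v_4].
The resulting 30×20 matrix has rank 20, and its Smith normal form has invariant factors (1,1,1,1,1,1,1,1,1,1,1,1,1,1,1,1,1,1,1,2).

Now H_k = ker ∂_k / im ∂_{k+1}, so:

  H_0: rank C_0 − rank ∂_1 = 10 − 9 = 1, and the invariant factors of ∂_1 are all 1, so H_0 ≅ Z.
  H_1: rank ker ∂_1 − rank ∂_2 = (30 − 9) − 20 = 1, and ∂_2 has invariant factor 2 > 1, so H_1 ≅ Z ⊕ Z/2Z.
  H_2: rank ker ∂_2 − rank ∂_3 = (20 − 20) − 0 = 0, and there is no ∂_3, so H_2 ≅ 0.

As a check, the Euler characteristic is 10 − 30 + 20 = 0, which agrees with 1 − 1 + 0 = 0.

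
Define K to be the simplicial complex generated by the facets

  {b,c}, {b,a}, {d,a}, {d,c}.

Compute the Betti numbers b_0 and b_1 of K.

Fix the vertex order a < b < c < d and write every simplex with vertices in increasing order. Then dim K = 1 and the simplices of K are:

  0-simplices (4): a, b, c, d
  1-simplices (4): ab, ad, bc, cd

giving chain groups C_0 ≅ Z^4, C_1 ≅ Z^4.

Boundary ∂_1: C_1 → C_0 is given by ∂[p,q] = [q] − [p].
This gives a 4×4 integer matrix of rank 3; reducing to Smith normal form yields diagonal entries (1,1,1).

Computing H_k = (kernel of ∂_k) / (image of ∂_{k+1}):

  H_0: rank C_0 − rank ∂_1 = 4 − 3 = 1, and the invariant factors of ∂_1 are all 1, so H_0 ≅ Z.
  H_1: rank ker ∂_1 − rank ∂_2 = (4 − 3) − 0 = 1, and there is no ∂_2, so H_1 ≅ Z.

Hence the Betti numbers are b_0 = 1, b_1 = 1.

b_0 = 1, b_1 = 1.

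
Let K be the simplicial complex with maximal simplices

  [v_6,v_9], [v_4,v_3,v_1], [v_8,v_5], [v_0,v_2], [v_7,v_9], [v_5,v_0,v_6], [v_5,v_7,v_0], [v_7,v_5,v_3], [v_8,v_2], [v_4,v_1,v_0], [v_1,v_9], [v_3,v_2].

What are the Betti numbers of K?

b_0 = 1, b_1 = 5, b_2 = 0.

Take the total order v_0 < v_1 < v_2 < v_3 < v_4 < v_5 < v_6 < v_7 < v_8 < v_9 on the vertex set. Then K (dimension 2) consists of the simplices:

  0-simplices (10): [v_0], [v_1], [v_2], [v_3], [v_4], [v_5], [v_6], [v_7], [v_8], [v_9]
  1-simplices (19): (19 of them)
  2-simplices (5): [v_0,v_1,v_4], [v_0,v_5,v_6], [v_0,v_5,v_7], [v_1,v_3,v_4], [v_3,v_5,v_7]

giving chain groups C_0 ≅ Z^10, C_1 ≅ Z^19, C_2 ≅ Z^5.

Boundary ∂_1: C_1 → C_0 sends each edge [p,q] (with p < q) to q − p. For instance
  ∂[v_3,v_4] = [v_4] − [v_3].
As a 10×19 matrix over Z this has rank 9, with invariant factors (1,1,1,1,1,1,1,1,1).

The boundary map ∂_2: C_2 → C_1 maps a triangle to the signed sum of its edges. For instance
  ∂[v_0,v_1,v_4] = [v_1,v_4] − [v_0,v_4] + [v_0,v_1],
  ∂[v_0,v_5,v_6] = [v_5,v_6] − [v_0,v_6] + [v_0,v_5].
The 19×5 boundary matrix has rank 5 and Smith normal form diag(1,1,1,1,1).

Now H_k = ker ∂_k / im ∂_{k+1}, so:

  H_0: rank C_0 − rank ∂_1 = 10 − 9 = 1, and the invariant factors of ∂_1 are all 1, so H_0 ≅ Z.
  H_1: rank ker ∂_1 − rank ∂_2 = (19 − 9) − 5 = 5, and the invariant factors of ∂_2 are all 1, so H_1 ≅ Z^5.
  H_2: rank ker ∂_2 − rank ∂_3 = (5 − 5) − 0 = 0, and there is no ∂_3, so H_2 ≅ 0.

Hence the Betti numbers are b_0 = 1, b_1 = 5, b_2 = 0.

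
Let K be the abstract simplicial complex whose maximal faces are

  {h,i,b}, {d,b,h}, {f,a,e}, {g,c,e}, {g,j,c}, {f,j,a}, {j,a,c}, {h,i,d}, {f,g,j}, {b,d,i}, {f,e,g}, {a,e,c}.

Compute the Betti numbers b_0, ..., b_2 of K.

Fix the vertex order a < b < c < d < e < f < g < h < i < j and write every simplex with vertices in increasing order. Then dim K = 2 and the simplices of K are:

  0-simplices (10): a, b, c, d, e, f, g, h, i, j
  1-simplices (18): ac, ae, af, aj, bd, bh, bi, ce, cg, cj, dh, di, ef, eg, fg, fj, gj, hi
  2-simplices (12): ace, acj, aef, afj, bdh, bdi, bhi, ceg, cgj, dhi, efg, fgj

so the chain groups are C_0 ≅ Z^10, C_1 ≅ Z^18, C_2 ≅ Z^12.

Boundary ∂_1: C_1 → C_0 is given by ∂[p,q] = [q] − [p]. For instance
  ∂af = f − a.
This gives a 10×18 integer matrix of rank 8; reducing to Smith normal form yields diagonal entries (1,1,1,1,1,1,1,1).

Boundary ∂_2: C_2 → C_1 sends each 2-simplex [p,q,r] to [q,r] − [p,r] + [p,q]. For instance
  ∂bdh = dh − bh + bd,
  ∂bdi = di − bi + bd.
As a 18×12 matrix over Z this has rank 10, with invariant factors (1,1,1,1,1,1,1,1,1,1).

Computing H_k = (kernel of ∂_k) / (image of ∂_{k+1}):

  H_0: rank C_0 − rank ∂_1 = 10 − 8 = 2, and the invariant factors of ∂_1 are all 1, so H_0 = Z^2.
  H_1: rank ker ∂_1 − rank ∂_2 = (18 − 8) − 10 = 0, and the invariant factors of ∂_2 are all 1, so H_1 = 0.
  H_2: rank ker ∂_2 − rank ∂_3 = (12 − 10) − 0 = 2, and there is no ∂_3, so H_2 = Z^2.

As a check, the Euler characteristic is 10 − 18 + 12 = 4, which agrees with 2 − 0 + 2 = 4.

Hence the Betti numbers are b_0 = 2, b_1 = 0, b_2 = 2.

b_0 = 2, b_1 = 0, b_2 = 2.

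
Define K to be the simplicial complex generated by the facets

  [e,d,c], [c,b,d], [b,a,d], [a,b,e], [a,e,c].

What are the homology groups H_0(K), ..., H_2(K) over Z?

Order the vertices as a < b < c < d < e. Listing each simplex with vertices in this order, K has dimension 2 with simplices:

  0-simplices (5): a, b, c, d, e
  1-simplices (10): ab, ac, ad, ae, bc, bd, be, cd, ce, de
  2-simplices (5): abd, abe, ace, bcd, cde

giving chain groups C_0 ≅ Z^5, C_1 ≅ Z^10, C_2 ≅ Z^5.

Boundary ∂_1: C_1 → C_0 maps an edge to its endpoints' difference, ∂[p,q] = q − p. For instance
  ∂bd = d − b.
As a 5×10 matrix over Z this has rank 4, with invariant factors (1,1,1,1).

The boundary map ∂_2: C_2 → C_1 maps a triangle to the signed sum of its edges. For instance
  ∂abd = bd − ad + ab,
  ∂bcd = cd − bd + bc.
As a 10×5 matrix over Z this has rank 5, with invariant factors (1,1,1,1,1).

Reading off H_k = ker ∂_k / im ∂_{k+1}:

  H_0: rank C_0 − rank ∂_1 = 5 − 4 = 1, and the invariant factors of ∂_1 are all 1, so H_0 ≅ Z.
  H_1: rank ker ∂_1 − rank ∂_2 = (10 − 4) − 5 = 1, and the invariant factors of ∂_2 are all 1, so H_1 ≅ Z.
  H_2: rank ker ∂_2 − rank ∂_3 = (5 − 5) − 0 = 0, and there is no ∂_3, so H_2 ≅ 0.

(K is a triangulation of the Möbius band.)

H_0 = Z,  H_1 = Z,  H_2 = 0.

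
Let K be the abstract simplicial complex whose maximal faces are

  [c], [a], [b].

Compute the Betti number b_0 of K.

Fix the vertex order a < b < c and write every simplex with vertices in increasing order. Then dim K = 0 and the simplices of K are:

  0-simplices (3): a, b, c

Hence C_0 ≅ Z^3.

Computing H_k = (kernel of ∂_k) / (image of ∂_{k+1}):

  H_0: rank C_0 − rank ∂_1 = 3 − 0 = 3, and there is no ∂_1, so H_0 ≅ Z^3.

Hence the Betti numbers are b_0 = 3.

b_0 = 3.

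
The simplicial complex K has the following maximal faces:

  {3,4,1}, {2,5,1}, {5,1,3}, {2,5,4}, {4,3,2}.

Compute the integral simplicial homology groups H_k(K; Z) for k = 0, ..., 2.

Fix the vertex order 1 < 2 < 3 < 4 < 5 and write every simplex with vertices in increasing order. Then dim K = 2 and the simplices of K are:

  0-simplices (5): [1], [2], [3], [4], [5]
  1-simplices (10): [1,2], [1,3], [1,4], [1,5], [2,3], [2,4], [2,5], [3,4], [3,5], [4,5]
  2-simplices (5): [1,2,5], [1,3,4], [1,3,5], [2,3,4], [2,4,5]

so the chain groups are C_0 ≅ Z^5, C_1 ≅ Z^10, C_2 ≅ Z^5.

The boundary map ∂_1: C_1 → C_0 maps an edge to its endpoints' difference, ∂[p,q] = q − p. For instance
  ∂[1,5] = [5] − [1].
The resulting 5×10 matrix has rank 4, and its Smith normal form has invariant factors (1,1,1,1).

Boundary ∂_2: C_2 → C_1 maps a triangle to the signed sum of its edges. For instance
  ∂[2,3,4] = [3,4] − [2,4] + [2,3],
  ∂[2,4,5] = [4,5] − [2,5] + [2,4].
This gives a 10×5 integer matrix of rank 5; reducing to Smith normal form yields diagonal entries (1,1,1,1,1).

From H_k ≅ ker(∂_k) / im(∂_{k+1}) we obtain:

  H_0: rank C_0 − rank ∂_1 = 5 − 4 = 1, and the invariant factors of ∂_1 are all 1, so H_0 = Z.
  H_1: rank ker ∂_1 − rank ∂_2 = (10 − 4) − 5 = 1, and the invariant factors of ∂_2 are all 1, so H_1 = Z.
  H_2: rank ker ∂_2 − rank ∂_3 = (5 − 5) − 0 = 0, and there is no ∂_3, so H_2 = 0.

(K is a triangulation of the Möbius band.)

H_0 = Z,  H_1 = Z,  H_2 = 0.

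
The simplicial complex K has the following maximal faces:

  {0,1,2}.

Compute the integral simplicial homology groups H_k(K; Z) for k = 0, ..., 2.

H_0 ≅ Z,  H_1 = 0,  H_2 = 0.

K has 3 vertices, 3 edges, 1 triangle.
rank ∂_0 = 0, rank ∂_1 = 2 ⇒ b_0 = 3 − 0 − 2 = 1; all invariant factors of ∂_1 are 1 so no torsion. So H_0 ≅ Z.
rank ∂_1 = 2, rank ∂_2 = 1 ⇒ b_1 = 3 − 2 − 1 = 0; all invariant factors of ∂_2 are 1 so no torsion. So H_1 ≅ 0.
rank ∂_2 = 1, rank ∂_3 = 0 ⇒ b_2 = 1 − 1 − 0 = 0. So H_2 ≅ 0.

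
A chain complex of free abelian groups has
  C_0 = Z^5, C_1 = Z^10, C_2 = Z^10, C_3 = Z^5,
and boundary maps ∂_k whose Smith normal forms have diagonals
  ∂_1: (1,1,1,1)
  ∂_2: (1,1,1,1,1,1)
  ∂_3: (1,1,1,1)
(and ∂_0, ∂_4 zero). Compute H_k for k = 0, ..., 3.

H_0 ≅ Z,  H_1 = 0,  H_2 = 0,  H_3 ≅ Z.

H_0: b_0 = 5 − 0 − 4 = 1; torsion from ∂_1 factors > 1: none. So H_0 ≅ Z.
H_1: b_1 = 10 − 4 − 6 = 0; torsion from ∂_2 factors > 1: none. So H_1 ≅ 0.
H_2: b_2 = 10 − 6 − 4 = 0; torsion from ∂_3 factors > 1: none. So H_2 ≅ 0.
H_3: b_3 = 5 − 4 − 0 = 1; torsion from ∂_4 factors > 1: none. So H_3 ≅ Z.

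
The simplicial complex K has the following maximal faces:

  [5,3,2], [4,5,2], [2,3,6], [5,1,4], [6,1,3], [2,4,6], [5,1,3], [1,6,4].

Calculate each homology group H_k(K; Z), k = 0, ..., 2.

K has 6 vertices, 12 edges, 8 triangles.
rank ∂_0 = 0, rank ∂_1 = 5 ⇒ b_0 = 6 − 0 − 5 = 1; all invariant factors of ∂_1 are 1 so no torsion. So H_0 = Z.
rank ∂_1 = 5, rank ∂_2 = 7 ⇒ b_1 = 12 − 5 − 7 = 0; all invariant factors of ∂_2 are 1 so no torsion. So H_1 = 0.
rank ∂_2 = 7, rank ∂_3 = 0 ⇒ b_2 = 8 − 7 − 0 = 1. So H_2 = Z.

H_0 = Z,  H_1 = 0,  H_2 = Z.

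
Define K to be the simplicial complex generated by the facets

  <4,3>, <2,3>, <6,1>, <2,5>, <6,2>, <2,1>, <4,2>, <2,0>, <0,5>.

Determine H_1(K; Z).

Fix the vertex order 0 < 1 < 2 < 3 < 4 < 5 < 6 and write every simplex with vertices in increasing order. Then dim K = 1 and the simplices of K are:

  0-simplices (7): [0], [1], [2], [3], [4], [5], [6]
  1-simplices (9): [0,2], [0,5], [1,2], [1,6], [2,3], [2,4], [2,5], [2,6], [3,4]

giving chain groups C_0 ≅ Z^7, C_1 ≅ Z^9.

∂_1: C_1 → C_0 sends each edge [p,q] (with p < q) to q − p. For instance
  ∂[1,2] = [2] − [1].
As a 7×9 matrix over Z this has rank 6, with invariant factors (1,1,1,1,1,1).

Computing H_k = (kernel of ∂_k) / (image of ∂_{k+1}):

  H_1: rank ker ∂_1 − rank ∂_2 = (9 − 6) − 0 = 3, and there is no ∂_2, so H_1 ≅ Z^3.

(K is a triangulation of a wedge of 3 circles.)

H_1 = Z^3.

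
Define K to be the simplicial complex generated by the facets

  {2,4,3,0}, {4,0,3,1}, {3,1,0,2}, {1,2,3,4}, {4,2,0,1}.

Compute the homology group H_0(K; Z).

Fix the vertex order 0 < 1 < 2 < 3 < 4 and write every simplex with vertices in increasing order. Then dim K = 3 and the simplices of K are:

  0-simplices (5): [0], [1], [2], [3], [4]
  1-simplices (10): [0,1], [0,2], [0,3], [0,4], [1,2], [1,3], [1,4], [2,3], [2,4], [3,4]
  2-simplices (10): [0,1,2], [0,1,3], [0,1,4], [0,2,3], [0,2,4], [0,3,4], [1,2,3], [1,2,4], [1,3,4], [2,3,4]
  3-simplices (5): [0,1,2,3], [0,1,2,4], [0,1,3,4], [0,2,3,4], [1,2,3,4]

Hence C_0 ≅ Z^5, C_1 ≅ Z^10, C_2 ≅ Z^10, C_3 ≅ Z^5.

The boundary map ∂_1: C_1 → C_0 is given by ∂[p,q] = [q] − [p].
As a 5×10 matrix over Z this has rank 4, with invariant factors (1,1,1,1).

The boundary map ∂_2: C_2 → C_1 acts by ∂[p,q,r] = [q,r] − [p,r] + [p,q]. For instance
  ∂[1,3,4] = [3,4] − [1,4] + [1,3],
  ∂[0,1,3] = [1,3] − [0,3] + [0,1].
The 10×10 boundary matrix has rank 6 and Smith normal form diag(1,1,1,1,1,1).

The boundary map ∂_3: C_3 → C_2 sends each 3-simplex σ to the alternating sum Σ_i (−1)^i (σ with its i-th vertex removed). For instance
  ∂[0,1,2,4] = [1,2,4] − [0,2,4] + [0,1,4] − [0,1,2],
  ∂[0,1,2,3] = [1,2,3] − [0,2,3] + [0,1,3] − [0,1,2].
The resulting 10×5 matrix has rank 4, and its Smith normal form has invariant factors (1,1,1,1).

Reading off H_k = ker ∂_k / im ∂_{k+1}:

  H_0: rank C_0 − rank ∂_1 = 5 − 4 = 1, and the invariant factors of ∂_1 are all 1, so H_0 ≅ Z.

H_0 = Z.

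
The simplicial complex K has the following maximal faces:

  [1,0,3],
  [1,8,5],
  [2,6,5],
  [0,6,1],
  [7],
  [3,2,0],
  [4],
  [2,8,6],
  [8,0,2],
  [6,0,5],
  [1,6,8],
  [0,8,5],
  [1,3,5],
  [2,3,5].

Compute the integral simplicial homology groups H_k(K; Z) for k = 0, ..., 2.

We work with the vertex ordering 0 < 1 < 2 < 3 < 4 < 5 < 6 < 7 < 8. The simplices of K, each written with vertices in increasing order, are:

  0-simplices (9): [0], [1], [2], [3], [4], [5], [6], [7], [8]
  1-simplices (18): [0,1], [0,2], [0,3], [0,5], [0,6], [0,8], [1,3], [1,5], [1,6], [1,8], [2,3], [2,5], [2,6], [2,8], [3,5], [5,6], [5,8], [6,8]
  2-simplices (12): [0,1,3], [0,1,6], [0,2,3], [0,2,8], [0,5,6], [0,5,8], [1,3,5], [1,5,8], [1,6,8], [2,3,5], [2,5,6], [2,6,8]

Hence C_0 ≅ Z^9, C_1 ≅ Z^18, C_2 ≅ Z^12.

∂_1: C_1 → C_0 is given by ∂[p,q] = [q] − [p].
The 9×18 boundary matrix has rank 6 and Smith normal form diag(1,1,1,1,1,1).

∂_2: C_2 → C_1 sends each 2-simplex [p,q,r] to [q,r] − [p,r] + [p,q]. For instance
  ∂[1,3,5] = [3,5] − [1,5] + [1,3],
  ∂[2,5,6] = [5,6] − [2,6] + [2,5].
The resulting 18×12 matrix has rank 12, and its Smith normal form has invariant factors (1,1,1,1,1,1,1,1,1,1,1,2).

Computing H_k = (kernel of ∂_k) / (image of ∂_{k+1}):

  H_0: rank C_0 − rank ∂_1 = 9 − 6 = 3, and the invariant factors of ∂_1 are all 1, so H_0 ≅ Z^3.
  H_1: rank ker ∂_1 − rank ∂_2 = (18 − 6) − 12 = 0, and ∂_2 has invariant factor 2 > 1, so H_1 ≅ Z_2.
  H_2: rank ker ∂_2 − rank ∂_3 = (12 − 12) − 0 = 0, and there is no ∂_3, so H_2 ≅ 0.

As a check, the Euler characteristic is 9 − 18 + 12 = 3, which agrees with 3 − 0 + 0 = 3.
(K is a triangulation of the disjoint union of the real projective plane RP^2 and a set of 2 points.)

H_0 ≅ Z^3,  H_1 ≅ Z_2,  H_2 = 0.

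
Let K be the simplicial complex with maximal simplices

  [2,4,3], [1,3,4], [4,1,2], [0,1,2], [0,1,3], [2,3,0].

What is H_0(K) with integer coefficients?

H_0 ≅ Z.

Take the total order 0 < 1 < 2 < 3 < 4 on the vertex set. Then K (dimension 2) consists of the simplices:

  0-simplices (5): [0], [1], [2], [3], [4]
  1-simplices (9): [0,1], [0,2], [0,3], [1,2], [1,3], [1,4], [2,3], [2,4], [3,4]
  2-simplices (6): [0,1,2], [0,1,3], [0,2,3], [1,2,4], [1,3,4], [2,3,4]

giving chain groups C_0 ≅ Z^5, C_1 ≅ Z^9, C_2 ≅ Z^6.

Boundary ∂_1: C_1 → C_0 maps an edge to its endpoints' difference, ∂[p,q] = q − p. For instance
  ∂[3,4] = [4] − [3].
This gives a 5×9 integer matrix of rank 4; reducing to Smith normal form yields diagonal entries (1,1,1,1).

∂_2: C_2 → C_1 acts by ∂[p,q,r] = [q,r] − [p,r] + [p,q]. For instance
  ∂[1,2,4] = [2,4] − [1,4] + [1,2],
  ∂[0,1,2] = [1,2] − [0,2] + [0,1].
This gives a 9×6 integer matrix of rank 5; reducing to Smith normal form yields diagonal entries (1,1,1,1,1).

Now H_k = ker ∂_k / im ∂_{k+1}, so:

  H_0: rank C_0 − rank ∂_1 = 5 − 4 = 1, and the invariant factors of ∂_1 are all 1, so H_0 = Z.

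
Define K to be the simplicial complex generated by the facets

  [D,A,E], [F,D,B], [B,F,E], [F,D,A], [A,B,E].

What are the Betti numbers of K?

b_0 = 1, b_1 = 1, b_2 = 0.

Take the total order A < B < D < E < F on the vertex set. Then K (dimension 2) consists of the simplices:

  0-simplices (5): A, B, D, E, F
  1-simplices (10): AB, AD, AE, AF, BD, BE, BF, DE, DF, EF
  2-simplices (5): ABE, ADE, ADF, BDF, BEF

giving chain groups C_0 ≅ Z^5, C_1 ≅ Z^10, C_2 ≅ Z^5.

Boundary ∂_1: C_1 → C_0 is given by ∂[p,q] = [q] − [p].
The 5×10 boundary matrix has rank 4 and Smith normal form diag(1,1,1,1).

∂_2: C_2 → C_1 maps a triangle to the signed sum of its edges. For instance
  ∂ADE = DE − AE + AD,
  ∂BEF = EF − BF + BE.
The 10×5 boundary matrix has rank 5 and Smith normal form diag(1,1,1,1,1).

Reading off H_k = ker ∂_k / im ∂_{k+1}:

  H_0: rank C_0 − rank ∂_1 = 5 − 4 = 1, and the invariant factors of ∂_1 are all 1, so H_0 ≅ Z.
  H_1: rank ker ∂_1 − rank ∂_2 = (10 − 4) − 5 = 1, and the invariant factors of ∂_2 are all 1, so H_1 ≅ Z.
  H_2: rank ker ∂_2 − rank ∂_3 = (5 − 5) − 0 = 0, and there is no ∂_3, so H_2 ≅ 0.

As a check, the Euler characteristic is 5 − 10 + 5 = 0, which agrees with 1 − 1 + 0 = 0.

Hence the Betti numbers are b_0 = 1, b_1 = 1, b_2 = 0.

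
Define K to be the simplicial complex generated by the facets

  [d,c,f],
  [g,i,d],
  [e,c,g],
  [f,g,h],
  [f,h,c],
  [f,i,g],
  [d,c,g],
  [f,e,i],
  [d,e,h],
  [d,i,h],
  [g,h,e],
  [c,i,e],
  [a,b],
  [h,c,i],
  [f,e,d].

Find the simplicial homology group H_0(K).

H_0 = Z^2.

Fix the vertex order a < b < c < d < e < f < g < h < i and write every simplex with vertices in increasing order. Then dim K = 2 and the simplices of K are:

  0-simplices (9): a, b, c, d, e, f, g, h, i
  1-simplices (22): ab, cd, ce, cf, cg, ch, ci, de, df, dg, dh, di, ef, eg, eh, ei, fg, fh, fi, gh, gi, hi
  2-simplices (14): cdf, cdg, ceg, cei, cfh, chi, def, deh, dgi, dhi, efi, egh, fgh, fgi

Hence C_0 ≅ Z^9, C_1 ≅ Z^22, C_2 ≅ Z^14.

∂_1: C_1 → C_0 is given by ∂[p,q] = [q] − [p]. For instance
  ∂df = f − d.
This gives a 9×22 integer matrix of rank 7; reducing to Smith normal form yields diagonal entries (1,1,1,1,1,1,1).

Boundary ∂_2: C_2 → C_1 sends each 2-simplex [p,q,r] to [q,r] − [p,r] + [p,q]. For instance
  ∂dgi = gi − di + dg,
  ∂cei = ei − ci + ce.
As a 22×14 matrix over Z this has rank 13, with invariant factors (1,1,1,1,1,1,1,1,1,1,1,1,1).

Computing H_k = (kernel of ∂_k) / (image of ∂_{k+1}):

  H_0: rank C_0 − rank ∂_1 = 9 − 7 = 2, and the invariant factors of ∂_1 are all 1, so H_0 ≅ Z^2.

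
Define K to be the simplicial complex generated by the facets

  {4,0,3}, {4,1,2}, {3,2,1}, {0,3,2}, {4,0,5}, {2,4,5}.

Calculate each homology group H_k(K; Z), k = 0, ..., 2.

H_0 = Z,  H_1 = Z,  H_2 = 0.

K has 6 vertices, 12 edges, 6 triangles.
rank ∂_0 = 0, rank ∂_1 = 5 ⇒ b_0 = 6 − 0 − 5 = 1; all invariant factors of ∂_1 are 1 so no torsion. So H_0 ≅ Z.
rank ∂_1 = 5, rank ∂_2 = 6 ⇒ b_1 = 12 − 5 − 6 = 1; all invariant factors of ∂_2 are 1 so no torsion. So H_1 ≅ Z.
rank ∂_2 = 6, rank ∂_3 = 0 ⇒ b_2 = 6 − 6 − 0 = 0. So H_2 ≅ 0.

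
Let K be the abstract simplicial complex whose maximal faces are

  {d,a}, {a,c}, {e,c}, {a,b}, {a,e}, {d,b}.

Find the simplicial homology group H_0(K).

H_0 = Z.

Order the vertices as a < b < c < d < e. Listing each simplex with vertices in this order, K has dimension 1 with simplices:

  0-simplices (5): a, b, c, d, e
  1-simplices (6): ab, ac, ad, ae, bd, ce

so the chain groups are C_0 ≅ Z^5, C_1 ≅ Z^6.

The boundary map ∂_1: C_1 → C_0 maps an edge to its endpoints' difference, ∂[p,q] = q − p.
The resulting 5×6 matrix has rank 4, and its Smith normal form has invariant factors (1,1,1,1).

Now H_k = ker ∂_k / im ∂_{k+1}, so:

  H_0: rank C_0 − rank ∂_1 = 5 − 4 = 1, and the invariant factors of ∂_1 are all 1, so H_0 ≅ Z.

(K is a triangulation of a wedge of 2 circles.)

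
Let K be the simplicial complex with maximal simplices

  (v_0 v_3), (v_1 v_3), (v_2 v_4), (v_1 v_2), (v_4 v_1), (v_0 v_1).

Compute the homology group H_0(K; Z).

Take the total order v_0 < v_1 < v_2 < v_3 < v_4 on the vertex set. Then K (dimension 1) consists of the simplices:

  0-simplices (5): [v_0], [v_1], [v_2], [v_3], [v_4]
  1-simplices (6): [v_0,v_1], [v_0,v_3], [v_1,v_2], [v_1,v_3], [v_1,v_4], [v_2,v_4]

giving chain groups C_0 ≅ Z^5, C_1 ≅ Z^6.

Boundary ∂_1: C_1 → C_0 is given by ∂[p,q] = [q] − [p]. For instance
  ∂[v_0,v_1] = [v_1] − [v_0].
This gives a 5×6 integer matrix of rank 4; reducing to Smith normal form yields diagonal entries (1,1,1,1).

Computing H_k = (kernel of ∂_k) / (image of ∂_{k+1}):

  H_0: rank C_0 − rank ∂_1 = 5 − 4 = 1, and the invariant factors of ∂_1 are all 1, so H_0 ≅ Z.

H_0 = Z.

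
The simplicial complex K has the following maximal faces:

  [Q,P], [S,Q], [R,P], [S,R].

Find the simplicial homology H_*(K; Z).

Order the vertices as P < Q < R < S. Listing each simplex with vertices in this order, K has dimension 1 with simplices:

  0-simplices (4): P, Q, R, S
  1-simplices (4): PQ, PR, QS, RS

so the chain groups are C_0 ≅ Z^4, C_1 ≅ Z^4.

Boundary ∂_1: C_1 → C_0 sends each edge [p,q] (with p < q) to q − p.
The 4×4 boundary matrix has rank 3 and Smith normal form diag(1,1,1).

From H_k ≅ ker(∂_k) / im(∂_{k+1}) we obtain:

  H_0: rank C_0 − rank ∂_1 = 4 − 3 = 1, and the invariant factors of ∂_1 are all 1, so H_0 = Z.
  H_1: rank ker ∂_1 − rank ∂_2 = (4 − 3) − 0 = 1, and there is no ∂_2, so H_1 = Z.

H_0 ≅ Z,  H_1 ≅ Z.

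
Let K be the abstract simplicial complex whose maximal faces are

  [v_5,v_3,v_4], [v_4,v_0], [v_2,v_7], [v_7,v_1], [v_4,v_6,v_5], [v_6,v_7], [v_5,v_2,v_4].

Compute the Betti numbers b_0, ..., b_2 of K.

b_0 = 1, b_1 = 1, b_2 = 0.

Take the total order v_0 < v_1 < v_2 < v_3 < v_4 < v_5 < v_6 < v_7 on the vertex set. Then K (dimension 2) consists of the simplices:

  0-simplices (8): [v_0], [v_1], [v_2], [v_3], [v_4], [v_5], [v_6], [v_7]
  1-simplices (11): [v_0,v_4], [v_1,v_7], [v_2,v_4], [v_2,v_5], [v_2,v_7], [v_3,v_4], [v_3,v_5], [v_4,v_5], [v_4,v_6], [v_5,v_6], [v_6,v_7]
  2-simplices (3): [v_2,v_4,v_5], [v_3,v_4,v_5], [v_4,v_5,v_6]

Hence C_0 ≅ Z^8, C_1 ≅ Z^11, C_2 ≅ Z^3.

∂_1: C_1 → C_0 maps an edge to its endpoints' difference, ∂[p,q] = q − p. For instance
  ∂[v_2,v_5] = [v_5] − [v_2].
The resulting 8×11 matrix has rank 7, and its Smith normal form has invariant factors (1,1,1,1,1,1,1).

∂_2: C_2 → C_1 sends each 2-simplex [p,q,r] to [q,r] − [p,r] + [p,q]. For instance
  ∂[v_3,v_4,v_5] = [v_4,v_5] − [v_3,v_5] + [v_3,v_4],
  ∂[v_4,v_5,v_6] = [v_5,v_6] − [v_4,v_6] + [v_4,v_5].
This gives a 11×3 integer matrix of rank 3; reducing to Smith normal form yields diagonal entries (1,1,1).

Now H_k = ker ∂_k / im ∂_{k+1}, so:

  H_0: rank C_0 − rank ∂_1 = 8 − 7 = 1, and the invariant factors of ∂_1 are all 1, so H_0 = Z.
  H_1: rank ker ∂_1 − rank ∂_2 = (11 − 7) − 3 = 1, and the invariant factors of ∂_2 are all 1, so H_1 = Z.
  H_2: rank ker ∂_2 − rank ∂_3 = (3 − 3) − 0 = 0, and there is no ∂_3, so H_2 = 0.

Hence the Betti numbers are b_0 = 1, b_1 = 1, b_2 = 0.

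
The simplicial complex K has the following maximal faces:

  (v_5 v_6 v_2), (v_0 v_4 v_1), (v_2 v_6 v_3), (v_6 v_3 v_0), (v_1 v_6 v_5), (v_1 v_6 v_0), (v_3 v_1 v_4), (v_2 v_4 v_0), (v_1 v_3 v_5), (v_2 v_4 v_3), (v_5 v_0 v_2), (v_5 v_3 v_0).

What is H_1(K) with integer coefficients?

Order the vertices as v_0 < v_1 < v_2 < v_3 < v_4 < v_5 < v_6. Listing each simplex with vertices in this order, K has dimension 2 with simplices:

  0-simplices (7): [v_0], [v_1], [v_2], [v_3], [v_4], [v_5], [v_6]
  1-simplices (18): (18 of them)
  2-simplices (12): (12 of them)

Hence C_0 ≅ Z^7, C_1 ≅ Z^18, C_2 ≅ Z^12.

Boundary ∂_1: C_1 → C_0 sends each edge [p,q] (with p < q) to q − p.
The resulting 7×18 matrix has rank 6, and its Smith normal form has invariant factors (1,1,1,1,1,1).

The boundary map ∂_2: C_2 → C_1 maps a triangle to the signed sum of its edges. For instance
  ∂[v_0,v_2,v_4] = [v_2,v_4] − [v_0,v_4] + [v_0,v_2],
  ∂[v_1,v_3,v_4] = [v_3,v_4] − [v_1,v_4] + [v_1,v_3].
The resulting 18×12 matrix has rank 12, and its Smith normal form has invariant factors (1,1,1,1,1,1,1,1,1,1,1,2).

Computing H_k = (kernel of ∂_k) / (image of ∂_{k+1}):

  H_1: rank ker ∂_1 − rank ∂_2 = (18 − 6) − 12 = 0, and ∂_2 has invariant factor 2 > 1, so H_1 = Z/2Z.

H_1 = Z/2Z.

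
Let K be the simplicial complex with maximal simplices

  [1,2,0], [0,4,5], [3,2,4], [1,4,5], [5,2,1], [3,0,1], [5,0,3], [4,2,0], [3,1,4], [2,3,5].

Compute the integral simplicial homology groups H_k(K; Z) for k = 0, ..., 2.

H_0 = Z,  H_1 = Z/2,  H_2 = 0.

Order the vertices as 0 < 1 < 2 < 3 < 4 < 5. Listing each simplex with vertices in this order, K has dimension 2 with simplices:

  0-simplices (6): [0], [1], [2], [3], [4], [5]
  1-simplices (15): [0,1], [0,2], [0,3], [0,4], [0,5], [1,2], [1,3], [1,4], [1,5], [2,3], [2,4], [2,5], [3,4], [3,5], [4,5]
  2-simplices (10): [0,1,2], [0,1,3], [0,2,4], [0,3,5], [0,4,5], [1,2,5], [1,3,4], [1,4,5], [2,3,4], [2,3,5]

Hence C_0 ≅ Z^6, C_1 ≅ Z^15, C_2 ≅ Z^10.

The boundary map ∂_1: C_1 → C_0 sends each edge [p,q] (with p < q) to q − p. For instance
  ∂[1,2] = [2] − [1].
This gives a 6×15 integer matrix of rank 5; reducing to Smith normal form yields diagonal entries (1,1,1,1,1).

∂_2: C_2 → C_1 maps a triangle to the signed sum of its edges. For instance
  ∂[1,2,5] = [2,5] − [1,5] + [1,2],
  ∂[0,3,5] = [3,5] − [0,5] + [0,3].
As a 15×10 matrix over Z this has rank 10, with invariant factors (1,1,1,1,1,1,1,1,1,2).

Computing H_k = (kernel of ∂_k) / (image of ∂_{k+1}):

  H_0: rank C_0 − rank ∂_1 = 6 − 5 = 1, and the invariant factors of ∂_1 are all 1, so H_0 ≅ Z.
  H_1: rank ker ∂_1 − rank ∂_2 = (15 − 5) − 10 = 0, and ∂_2 has invariant factor 2 > 1, so H_1 ≅ Z/2.
  H_2: rank ker ∂_2 − rank ∂_3 = (10 − 10) − 0 = 0, and there is no ∂_3, so H_2 ≅ 0.

As a check, the Euler characteristic is 6 − 15 + 10 = 1, which agrees with 1 − 0 + 0 = 1.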